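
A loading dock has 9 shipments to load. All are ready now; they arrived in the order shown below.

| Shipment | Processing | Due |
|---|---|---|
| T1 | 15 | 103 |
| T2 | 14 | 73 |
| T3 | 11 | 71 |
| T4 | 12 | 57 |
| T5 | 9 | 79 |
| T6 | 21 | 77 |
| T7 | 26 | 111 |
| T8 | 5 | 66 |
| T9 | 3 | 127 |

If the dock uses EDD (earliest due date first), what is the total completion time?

550

EDD (increasing due date): T4 T8 T3 T2 T6 T5 T1 T7 T9.
T4: 0→12
T8: 12→17
T3: 17→28
T2: 28→42
T6: 42→63
T5: 63→72
T1: 72→87
T7: 87→113
T9: 113→116
Sum = 12+17+28+42+63+72+87+113+116 = 550.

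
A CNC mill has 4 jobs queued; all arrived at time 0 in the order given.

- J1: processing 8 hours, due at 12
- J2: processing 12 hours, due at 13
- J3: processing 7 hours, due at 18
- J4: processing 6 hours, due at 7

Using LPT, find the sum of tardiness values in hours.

43

LPT (decreasing processing time): J2 J1 J3 J4.
J2: 0→12, due 13, tardiness 0
J1: 12→20, due 12, tardiness 8
J3: 20→27, due 18, tardiness 9
J4: 27→33, due 7, tardiness 26
Sum = 0+8+9+26 = 43.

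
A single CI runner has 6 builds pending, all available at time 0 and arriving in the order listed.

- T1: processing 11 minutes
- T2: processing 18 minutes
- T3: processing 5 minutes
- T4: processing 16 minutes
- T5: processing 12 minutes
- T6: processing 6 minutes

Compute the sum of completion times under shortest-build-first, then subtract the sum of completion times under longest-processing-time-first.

-96

SPT (increasing processing time): T3 T6 T1 T5 T4 T2.
T3: 0→5
T6: 5→11
T1: 11→22
T5: 22→34
T4: 34→50
T2: 50→68
Sum = 5+11+22+34+50+68 = 190.
LPT (decreasing processing time): T2 T4 T5 T1 T6 T3.
T2: 0→18
T4: 18→34
T5: 34→46
T1: 46→57
T6: 57→63
T3: 63→68
Sum = 18+34+46+57+63+68 = 286.
Difference = 190 − 286 = -96.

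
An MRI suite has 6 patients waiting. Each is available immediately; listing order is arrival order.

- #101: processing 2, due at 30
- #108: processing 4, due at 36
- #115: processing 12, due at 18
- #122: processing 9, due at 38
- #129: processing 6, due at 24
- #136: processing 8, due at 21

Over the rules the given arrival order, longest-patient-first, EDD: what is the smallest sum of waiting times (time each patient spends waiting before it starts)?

FIFO (arrival order): #101 #108 #115 #122 #129 #136.
#101: waits 0, runs 0→2
#108: waits 2, runs 2→6
#115: waits 6, runs 6→18
#122: waits 18, runs 18→27
#129: waits 27, runs 27→33
#136: waits 33, runs 33→41
Sum = 0+2+6+18+27+33 = 86.
LPT (decreasing processing time): #115 #122 #136 #129 #108 #101.
#115: waits 0, runs 0→12
#122: waits 12, runs 12→21
#136: waits 21, runs 21→29
#129: waits 29, runs 29→35
#108: waits 35, runs 35→39
#101: waits 39, runs 39→41
Sum = 0+12+21+29+35+39 = 136.
EDD (increasing due date): #115 #136 #129 #101 #108 #122.
#115: waits 0, runs 0→12
#136: waits 12, runs 12→20
#129: waits 20, runs 20→26
#101: waits 26, runs 26→28
#108: waits 28, runs 28→32
#122: waits 32, runs 32→41
Sum = 0+12+20+26+28+32 = 118.
FIFO 86, LPT 136, EDD 118 → minimum 86.

86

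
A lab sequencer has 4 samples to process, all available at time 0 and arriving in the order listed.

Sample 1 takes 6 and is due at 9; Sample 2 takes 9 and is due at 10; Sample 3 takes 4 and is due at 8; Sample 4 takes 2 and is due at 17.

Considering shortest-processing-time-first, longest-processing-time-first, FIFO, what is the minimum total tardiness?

SPT (increasing processing time): Sample 4 Sample 3 Sample 1 Sample 2.
Sample 4: 0→2, due 17, tardiness 0
Sample 3: 2→6, due 8, tardiness 0
Sample 1: 6→12, due 9, tardiness 3
Sample 2: 12→21, due 10, tardiness 11
Sum = 0+0+3+11 = 14.
LPT (decreasing processing time): Sample 2 Sample 1 Sample 3 Sample 4.
Sample 2: 0→9, due 10, tardiness 0
Sample 1: 9→15, due 9, tardiness 6
Sample 3: 15→19, due 8, tardiness 11
Sample 4: 19→21, due 17, tardiness 4
Sum = 0+6+11+4 = 21.
FIFO (arrival order): Sample 1 Sample 2 Sample 3 Sample 4.
Sample 1: 0→6, due 9, tardiness 0
Sample 2: 6→15, due 10, tardiness 5
Sample 3: 15→19, due 8, tardiness 11
Sample 4: 19→21, due 17, tardiness 4
Sum = 0+5+11+4 = 20.
SPT 14, LPT 21, FIFO 20 → minimum 14.

14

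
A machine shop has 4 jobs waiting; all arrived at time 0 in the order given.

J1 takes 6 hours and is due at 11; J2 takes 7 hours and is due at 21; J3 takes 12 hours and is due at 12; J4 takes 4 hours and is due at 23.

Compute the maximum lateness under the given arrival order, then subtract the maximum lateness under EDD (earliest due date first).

FIFO (arrival order): J1 J2 J3 J4.
J1: 0→6, due 11, lateness -5
J2: 6→13, due 21, lateness -8
J3: 13→25, due 12, lateness 13
J4: 25→29, due 23, lateness 6
Maximum = 13.
EDD (increasing due date): J1 J3 J2 J4.
J1: 0→6, due 11, lateness -5
J3: 6→18, due 12, lateness 6
J2: 18→25, due 21, lateness 4
J4: 25→29, due 23, lateness 6
Maximum = 6.
Difference = 13 − 6 = 7.

7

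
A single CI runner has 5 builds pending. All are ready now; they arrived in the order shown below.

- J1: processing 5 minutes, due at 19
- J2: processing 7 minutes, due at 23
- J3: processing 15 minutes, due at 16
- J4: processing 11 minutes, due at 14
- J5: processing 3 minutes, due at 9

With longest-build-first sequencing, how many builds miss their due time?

4

LPT (decreasing processing time): J3 J4 J2 J1 J5.
J3: 0→15, due 16, tardiness 0
J4: 15→26, due 14, tardiness 12
J2: 26→33, due 23, tardiness 10
J1: 33→38, due 19, tardiness 19
J5: 38→41, due 9, tardiness 32
Late builds: 4.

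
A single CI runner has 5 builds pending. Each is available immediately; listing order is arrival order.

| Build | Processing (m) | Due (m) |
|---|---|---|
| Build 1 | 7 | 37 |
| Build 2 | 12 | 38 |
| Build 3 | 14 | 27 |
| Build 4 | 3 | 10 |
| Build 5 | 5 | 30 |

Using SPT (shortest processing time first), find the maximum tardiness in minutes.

SPT (increasing processing time): Build 4 Build 5 Build 1 Build 2 Build 3.
Build 4: 0→3, due 10, tardiness 0
Build 5: 3→8, due 30, tardiness 0
Build 1: 8→15, due 37, tardiness 0
Build 2: 15→27, due 38, tardiness 0
Build 3: 27→41, due 27, tardiness 14
Maximum = 14.

14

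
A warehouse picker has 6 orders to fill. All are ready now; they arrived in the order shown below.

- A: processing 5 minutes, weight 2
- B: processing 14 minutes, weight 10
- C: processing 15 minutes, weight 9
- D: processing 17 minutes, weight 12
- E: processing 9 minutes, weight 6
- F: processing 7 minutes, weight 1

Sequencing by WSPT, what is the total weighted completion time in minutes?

1434

WSPT (decreasing weight/processing-time ratio): B D E C A F.
B: finishes 14, weight 10, w·C = 140
D: finishes 31, weight 12, w·C = 372
E: finishes 40, weight 6, w·C = 240
C: finishes 55, weight 9, w·C = 495
A: finishes 60, weight 2, w·C = 120
F: finishes 67, weight 1, w·C = 67
Sum = 140+372+240+495+120+67 = 1434.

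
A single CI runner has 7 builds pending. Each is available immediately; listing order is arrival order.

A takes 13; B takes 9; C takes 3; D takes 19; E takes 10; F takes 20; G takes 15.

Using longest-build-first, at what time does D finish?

LPT (decreasing processing time): F D G A E B C.
F: 0→20
D: 20→39

39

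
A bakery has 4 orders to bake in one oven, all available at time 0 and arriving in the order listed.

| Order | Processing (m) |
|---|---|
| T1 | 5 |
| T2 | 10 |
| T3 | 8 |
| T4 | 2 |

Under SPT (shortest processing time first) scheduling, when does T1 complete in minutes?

SPT (increasing processing time): T4 T1 T3 T2.
T4: 0→2
T1: 2→7

7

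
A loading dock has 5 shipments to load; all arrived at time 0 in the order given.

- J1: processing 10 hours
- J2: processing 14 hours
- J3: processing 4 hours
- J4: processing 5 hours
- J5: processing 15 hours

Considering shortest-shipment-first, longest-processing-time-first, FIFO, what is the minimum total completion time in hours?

113

SPT (increasing processing time): J3 J4 J1 J2 J5.
J3: 0→4
J4: 4→9
J1: 9→19
J2: 19→33
J5: 33→48
Sum = 4+9+19+33+48 = 113.
LPT (decreasing processing time): J5 J2 J1 J4 J3.
J5: 0→15
J2: 15→29
J1: 29→39
J4: 39→44
J3: 44→48
Sum = 15+29+39+44+48 = 175.
FIFO (arrival order): J1 J2 J3 J4 J5.
J1: 0→10
J2: 10→24
J3: 24→28
J4: 28→33
J5: 33→48
Sum = 10+24+28+33+48 = 143.
SPT 113, LPT 175, FIFO 143 → minimum 113.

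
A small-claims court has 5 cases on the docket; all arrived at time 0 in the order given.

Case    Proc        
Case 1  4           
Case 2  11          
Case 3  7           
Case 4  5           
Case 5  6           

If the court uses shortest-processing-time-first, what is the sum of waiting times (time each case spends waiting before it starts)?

SPT (increasing processing time): Case 1 Case 4 Case 5 Case 3 Case 2.
Case 1: waits 0, runs 0→4
Case 4: waits 4, runs 4→9
Case 5: waits 9, runs 9→15
Case 3: waits 15, runs 15→22
Case 2: waits 22, runs 22→33
Sum = 0+4+9+15+22 = 50.

50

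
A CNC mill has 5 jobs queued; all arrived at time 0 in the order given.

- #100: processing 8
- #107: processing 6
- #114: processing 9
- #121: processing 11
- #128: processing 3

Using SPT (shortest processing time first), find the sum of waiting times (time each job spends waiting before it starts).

55

SPT (increasing processing time): #128 #107 #100 #114 #121.
#128: waits 0, runs 0→3
#107: waits 3, runs 3→9
#100: waits 9, runs 9→17
#114: waits 17, runs 17→26
#121: waits 26, runs 26→37
Sum = 0+3+9+17+26 = 55.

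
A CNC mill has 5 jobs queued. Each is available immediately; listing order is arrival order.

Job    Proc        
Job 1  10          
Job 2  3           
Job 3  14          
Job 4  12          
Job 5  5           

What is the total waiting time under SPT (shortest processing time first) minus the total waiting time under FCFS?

-30

SPT (increasing processing time): Job 2 Job 5 Job 1 Job 4 Job 3.
Job 2: waits 0, runs 0→3
Job 5: waits 3, runs 3→8
Job 1: waits 8, runs 8→18
Job 4: waits 18, runs 18→30
Job 3: waits 30, runs 30→44
Sum = 0+3+8+18+30 = 59.
FIFO (arrival order): Job 1 Job 2 Job 3 Job 4 Job 5.
Job 1: waits 0, runs 0→10
Job 2: waits 10, runs 10→13
Job 3: waits 13, runs 13→27
Job 4: waits 27, runs 27→39
Job 5: waits 39, runs 39→44
Sum = 0+10+13+27+39 = 89.
Difference = 59 − 89 = -30.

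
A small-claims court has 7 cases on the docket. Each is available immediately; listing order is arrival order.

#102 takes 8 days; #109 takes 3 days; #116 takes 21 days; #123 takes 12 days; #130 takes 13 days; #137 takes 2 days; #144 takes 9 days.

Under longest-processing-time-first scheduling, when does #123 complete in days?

46

LPT (decreasing processing time): #116 #130 #123 #144 #102 #109 #137.
#116: 0→21
#130: 21→34
#123: 34→46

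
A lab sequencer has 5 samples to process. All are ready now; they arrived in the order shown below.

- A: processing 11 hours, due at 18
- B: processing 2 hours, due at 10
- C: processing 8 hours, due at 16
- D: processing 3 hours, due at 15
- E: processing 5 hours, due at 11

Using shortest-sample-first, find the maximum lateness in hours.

SPT (increasing processing time): B D E C A.
B: 0→2, due 10, lateness -8
D: 2→5, due 15, lateness -10
E: 5→10, due 11, lateness -1
C: 10→18, due 16, lateness 2
A: 18→29, due 18, lateness 11
Maximum = 11.

11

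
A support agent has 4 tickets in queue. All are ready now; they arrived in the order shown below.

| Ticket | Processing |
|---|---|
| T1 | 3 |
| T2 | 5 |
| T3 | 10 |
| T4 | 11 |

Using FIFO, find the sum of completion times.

58

FIFO (arrival order): T1 T2 T3 T4.
T1: 0→3
T2: 3→8
T3: 8→18
T4: 18→29
Sum = 3+8+18+29 = 58.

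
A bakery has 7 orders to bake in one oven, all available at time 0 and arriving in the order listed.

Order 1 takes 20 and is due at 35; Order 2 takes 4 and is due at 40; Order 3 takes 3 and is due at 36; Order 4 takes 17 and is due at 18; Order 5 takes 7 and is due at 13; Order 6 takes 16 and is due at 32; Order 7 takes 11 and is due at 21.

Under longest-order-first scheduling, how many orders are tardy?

LPT (decreasing processing time): Order 1 Order 4 Order 6 Order 7 Order 5 Order 2 Order 3.
Order 1: 0→20, due 35, tardiness 0
Order 4: 20→37, due 18, tardiness 19
Order 6: 37→53, due 32, tardiness 21
Order 7: 53→64, due 21, tardiness 43
Order 5: 64→71, due 13, tardiness 58
Order 2: 71→75, due 40, tardiness 35
Order 3: 75→78, due 36, tardiness 42
Late orders: 6.

6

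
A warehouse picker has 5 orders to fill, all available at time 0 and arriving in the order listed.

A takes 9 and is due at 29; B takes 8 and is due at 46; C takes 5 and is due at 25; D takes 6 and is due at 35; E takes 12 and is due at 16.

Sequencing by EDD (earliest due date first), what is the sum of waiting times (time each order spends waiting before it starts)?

EDD (increasing due date): E C A D B.
E: waits 0, runs 0→12
C: waits 12, runs 12→17
A: waits 17, runs 17→26
D: waits 26, runs 26→32
B: waits 32, runs 32→40
Sum = 0+12+17+26+32 = 87.

87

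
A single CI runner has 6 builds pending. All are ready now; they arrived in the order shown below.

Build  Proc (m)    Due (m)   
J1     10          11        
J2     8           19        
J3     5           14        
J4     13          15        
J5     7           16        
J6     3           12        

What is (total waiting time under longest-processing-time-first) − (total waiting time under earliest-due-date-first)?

LPT (decreasing processing time): J4 J1 J2 J5 J3 J6.
J4: waits 0, runs 0→13
J1: waits 13, runs 13→23
J2: waits 23, runs 23→31
J5: waits 31, runs 31→38
J3: waits 38, runs 38→43
J6: waits 43, runs 43→46
Sum = 0+13+23+31+38+43 = 148.
EDD (increasing due date): J1 J6 J3 J4 J5 J2.
J1: waits 0, runs 0→10
J6: waits 10, runs 10→13
J3: waits 13, runs 13→18
J4: waits 18, runs 18→31
J5: waits 31, runs 31→38
J2: waits 38, runs 38→46
Sum = 0+10+13+18+31+38 = 110.
Difference = 148 − 110 = 38.

38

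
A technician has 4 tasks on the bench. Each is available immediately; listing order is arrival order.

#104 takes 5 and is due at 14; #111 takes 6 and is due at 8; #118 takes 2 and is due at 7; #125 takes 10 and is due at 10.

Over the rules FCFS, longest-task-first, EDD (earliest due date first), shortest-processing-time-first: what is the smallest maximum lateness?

FIFO (arrival order): #104 #111 #118 #125.
#104: 0→5, due 14, lateness -9
#111: 5→11, due 8, lateness 3
#118: 11→13, due 7, lateness 6
#125: 13→23, due 10, lateness 13
Maximum = 13.
LPT (decreasing processing time): #125 #111 #104 #118.
#125: 0→10, due 10, lateness 0
#111: 10→16, due 8, lateness 8
#104: 16→21, due 14, lateness 7
#118: 21→23, due 7, lateness 16
Maximum = 16.
EDD (increasing due date): #118 #111 #125 #104.
#118: 0→2, due 7, lateness -5
#111: 2→8, due 8, lateness 0
#125: 8→18, due 10, lateness 8
#104: 18→23, due 14, lateness 9
Maximum = 9.
SPT (increasing processing time): #118 #104 #111 #125.
#118: 0→2, due 7, lateness -5
#104: 2→7, due 14, lateness -7
#111: 7→13, due 8, lateness 5
#125: 13→23, due 10, lateness 13
Maximum = 13.
FIFO 13, LPT 16, EDD 9, SPT 13 → minimum 9.

9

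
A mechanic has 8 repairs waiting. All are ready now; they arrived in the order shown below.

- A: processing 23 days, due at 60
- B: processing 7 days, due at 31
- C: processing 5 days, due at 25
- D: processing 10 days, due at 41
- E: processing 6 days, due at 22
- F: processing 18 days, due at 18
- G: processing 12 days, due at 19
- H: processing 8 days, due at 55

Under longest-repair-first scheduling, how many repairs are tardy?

LPT (decreasing processing time): A F G D H B E C.
A: 0→23, due 60, tardiness 0
F: 23→41, due 18, tardiness 23
G: 41→53, due 19, tardiness 34
D: 53→63, due 41, tardiness 22
H: 63→71, due 55, tardiness 16
B: 71→78, due 31, tardiness 47
E: 78→84, due 22, tardiness 62
C: 84→89, due 25, tardiness 64
Late repairs: 7.

7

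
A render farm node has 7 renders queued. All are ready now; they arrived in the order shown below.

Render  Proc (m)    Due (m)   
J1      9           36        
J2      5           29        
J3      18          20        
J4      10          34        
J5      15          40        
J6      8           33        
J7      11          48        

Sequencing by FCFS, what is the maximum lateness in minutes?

FIFO (arrival order): J1 J2 J3 J4 J5 J6 J7.
J1: 0→9, due 36, lateness -27
J2: 9→14, due 29, lateness -15
J3: 14→32, due 20, lateness 12
J4: 32→42, due 34, lateness 8
J5: 42→57, due 40, lateness 17
J6: 57→65, due 33, lateness 32
J7: 65→76, due 48, lateness 28
Maximum = 32.

32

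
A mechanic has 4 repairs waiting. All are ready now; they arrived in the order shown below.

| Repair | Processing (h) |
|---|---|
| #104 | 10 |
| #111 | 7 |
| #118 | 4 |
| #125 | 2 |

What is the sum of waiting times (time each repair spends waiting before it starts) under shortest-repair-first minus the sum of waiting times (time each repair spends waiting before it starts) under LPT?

-27

SPT (increasing processing time): #125 #118 #111 #104.
#125: waits 0, runs 0→2
#118: waits 2, runs 2→6
#111: waits 6, runs 6→13
#104: waits 13, runs 13→23
Sum = 0+2+6+13 = 21.
LPT (decreasing processing time): #104 #111 #118 #125.
#104: waits 0, runs 0→10
#111: waits 10, runs 10→17
#118: waits 17, runs 17→21
#125: waits 21, runs 21→23
Sum = 0+10+17+21 = 48.
Difference = 21 − 48 = -27.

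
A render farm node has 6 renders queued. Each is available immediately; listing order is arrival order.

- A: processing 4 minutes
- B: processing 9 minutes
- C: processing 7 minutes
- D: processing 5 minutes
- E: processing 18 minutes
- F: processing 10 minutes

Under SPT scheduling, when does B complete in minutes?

SPT (increasing processing time): A D C B F E.
A: 0→4
D: 4→9
C: 9→16
B: 16→25

25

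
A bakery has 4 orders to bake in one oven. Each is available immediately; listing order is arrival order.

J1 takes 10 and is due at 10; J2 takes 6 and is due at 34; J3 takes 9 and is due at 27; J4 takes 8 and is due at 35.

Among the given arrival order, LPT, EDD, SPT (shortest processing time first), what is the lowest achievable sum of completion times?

76

FIFO (arrival order): J1 J2 J3 J4.
J1: 0→10
J2: 10→16
J3: 16→25
J4: 25→33
Sum = 10+16+25+33 = 84.
LPT (decreasing processing time): J1 J3 J4 J2.
J1: 0→10
J3: 10→19
J4: 19→27
J2: 27→33
Sum = 10+19+27+33 = 89.
EDD (increasing due date): J1 J3 J2 J4.
J1: 0→10
J3: 10→19
J2: 19→25
J4: 25→33
Sum = 10+19+25+33 = 87.
SPT (increasing processing time): J2 J4 J3 J1.
J2: 0→6
J4: 6→14
J3: 14→23
J1: 23→33
Sum = 6+14+23+33 = 76.
FIFO 84, LPT 89, EDD 87, SPT 76 → minimum 76.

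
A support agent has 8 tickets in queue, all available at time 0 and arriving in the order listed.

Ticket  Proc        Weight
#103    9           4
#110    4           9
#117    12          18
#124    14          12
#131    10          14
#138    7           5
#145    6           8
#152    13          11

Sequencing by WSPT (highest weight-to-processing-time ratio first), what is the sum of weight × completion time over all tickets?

WSPT (decreasing weight/processing-time ratio): #110 #117 #131 #145 #124 #152 #138 #103.
#110: finishes 4, weight 9, w·C = 36
#117: finishes 16, weight 18, w·C = 288
#131: finishes 26, weight 14, w·C = 364
#145: finishes 32, weight 8, w·C = 256
#124: finishes 46, weight 12, w·C = 552
#152: finishes 59, weight 11, w·C = 649
#138: finishes 66, weight 5, w·C = 330
#103: finishes 75, weight 4, w·C = 300
Sum = 36+288+364+256+552+649+330+300 = 2775.

2775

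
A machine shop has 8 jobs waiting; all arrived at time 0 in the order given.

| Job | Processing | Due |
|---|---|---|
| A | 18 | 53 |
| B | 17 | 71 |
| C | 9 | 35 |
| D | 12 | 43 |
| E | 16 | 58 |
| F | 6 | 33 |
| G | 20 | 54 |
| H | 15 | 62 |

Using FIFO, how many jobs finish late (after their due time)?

6

FIFO (arrival order): A B C D E F G H.
A: 0→18, due 53, tardiness 0
B: 18→35, due 71, tardiness 0
C: 35→44, due 35, tardiness 9
D: 44→56, due 43, tardiness 13
E: 56→72, due 58, tardiness 14
F: 72→78, due 33, tardiness 45
G: 78→98, due 54, tardiness 44
H: 98→113, due 62, tardiness 51
Late jobs: 6.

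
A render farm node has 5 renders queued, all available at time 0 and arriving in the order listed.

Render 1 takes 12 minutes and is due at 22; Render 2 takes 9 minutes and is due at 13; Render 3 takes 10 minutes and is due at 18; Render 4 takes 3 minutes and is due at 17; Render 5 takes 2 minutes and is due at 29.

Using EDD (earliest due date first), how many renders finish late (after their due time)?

3

EDD (increasing due date): Render 2 Render 4 Render 3 Render 1 Render 5.
Render 2: 0→9, due 13, tardiness 0
Render 4: 9→12, due 17, tardiness 0
Render 3: 12→22, due 18, tardiness 4
Render 1: 22→34, due 22, tardiness 12
Render 5: 34→36, due 29, tardiness 7
Late renders: 3.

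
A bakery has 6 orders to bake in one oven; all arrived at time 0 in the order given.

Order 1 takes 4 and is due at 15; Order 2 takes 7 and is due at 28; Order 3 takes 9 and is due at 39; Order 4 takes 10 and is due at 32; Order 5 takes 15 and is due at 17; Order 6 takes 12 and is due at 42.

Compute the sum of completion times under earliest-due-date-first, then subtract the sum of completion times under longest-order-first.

EDD (increasing due date): Order 1 Order 5 Order 2 Order 4 Order 3 Order 6.
Order 1: 0→4
Order 5: 4→19
Order 2: 19→26
Order 4: 26→36
Order 3: 36→45
Order 6: 45→57
Sum = 4+19+26+36+45+57 = 187.
LPT (decreasing processing time): Order 5 Order 6 Order 4 Order 3 Order 2 Order 1.
Order 5: 0→15
Order 6: 15→27
Order 4: 27→37
Order 3: 37→46
Order 2: 46→53
Order 1: 53→57
Sum = 15+27+37+46+53+57 = 235.
Difference = 187 − 235 = -48.

-48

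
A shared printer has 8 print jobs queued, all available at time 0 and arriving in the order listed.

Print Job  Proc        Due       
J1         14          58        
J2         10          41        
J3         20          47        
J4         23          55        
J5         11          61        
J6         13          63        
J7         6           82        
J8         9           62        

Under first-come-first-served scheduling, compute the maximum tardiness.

FIFO (arrival order): J1 J2 J3 J4 J5 J6 J7 J8.
J1: 0→14, due 58, tardiness 0
J2: 14→24, due 41, tardiness 0
J3: 24→44, due 47, tardiness 0
J4: 44→67, due 55, tardiness 12
J5: 67→78, due 61, tardiness 17
J6: 78→91, due 63, tardiness 28
J7: 91→97, due 82, tardiness 15
J8: 97→106, due 62, tardiness 44
Maximum = 44.

44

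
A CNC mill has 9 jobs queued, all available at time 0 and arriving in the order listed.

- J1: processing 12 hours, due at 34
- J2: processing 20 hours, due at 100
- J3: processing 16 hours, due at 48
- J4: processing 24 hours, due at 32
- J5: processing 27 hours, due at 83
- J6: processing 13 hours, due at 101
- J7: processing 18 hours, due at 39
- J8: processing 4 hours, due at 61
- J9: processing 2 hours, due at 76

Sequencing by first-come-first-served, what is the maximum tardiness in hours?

FIFO (arrival order): J1 J2 J3 J4 J5 J6 J7 J8 J9.
J1: 0→12, due 34, tardiness 0
J2: 12→32, due 100, tardiness 0
J3: 32→48, due 48, tardiness 0
J4: 48→72, due 32, tardiness 40
J5: 72→99, due 83, tardiness 16
J6: 99→112, due 101, tardiness 11
J7: 112→130, due 39, tardiness 91
J8: 130→134, due 61, tardiness 73
J9: 134→136, due 76, tardiness 60
Maximum = 91.

91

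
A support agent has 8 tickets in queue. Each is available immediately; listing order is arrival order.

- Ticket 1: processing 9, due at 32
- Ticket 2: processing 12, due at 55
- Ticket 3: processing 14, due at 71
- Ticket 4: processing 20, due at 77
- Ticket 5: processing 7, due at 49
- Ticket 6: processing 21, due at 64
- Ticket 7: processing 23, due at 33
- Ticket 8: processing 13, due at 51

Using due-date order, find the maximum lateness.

EDD (increasing due date): Ticket 1 Ticket 7 Ticket 5 Ticket 8 Ticket 2 Ticket 6 Ticket 3 Ticket 4.
Ticket 1: 0→9, due 32, lateness -23
Ticket 7: 9→32, due 33, lateness -1
Ticket 5: 32→39, due 49, lateness -10
Ticket 8: 39→52, due 51, lateness 1
Ticket 2: 52→64, due 55, lateness 9
Ticket 6: 64→85, due 64, lateness 21
Ticket 3: 85→99, due 71, lateness 28
Ticket 4: 99→119, due 77, lateness 42
Maximum = 42.

42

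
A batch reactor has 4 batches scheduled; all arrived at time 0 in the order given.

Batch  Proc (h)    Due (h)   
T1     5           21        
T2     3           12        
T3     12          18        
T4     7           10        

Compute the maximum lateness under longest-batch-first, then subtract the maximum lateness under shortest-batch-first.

6

LPT (decreasing processing time): T3 T4 T1 T2.
T3: 0→12, due 18, lateness -6
T4: 12→19, due 10, lateness 9
T1: 19→24, due 21, lateness 3
T2: 24→27, due 12, lateness 15
Maximum = 15.
SPT (increasing processing time): T2 T1 T4 T3.
T2: 0→3, due 12, lateness -9
T1: 3→8, due 21, lateness -13
T4: 8→15, due 10, lateness 5
T3: 15→27, due 18, lateness 9
Maximum = 9.
Difference = 15 − 9 = 6.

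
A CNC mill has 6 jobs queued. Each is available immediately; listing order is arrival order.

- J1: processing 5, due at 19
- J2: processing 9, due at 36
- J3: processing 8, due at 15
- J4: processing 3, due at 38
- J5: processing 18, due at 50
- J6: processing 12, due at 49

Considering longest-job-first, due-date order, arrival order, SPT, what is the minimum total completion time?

144

LPT (decreasing processing time): J5 J6 J2 J3 J1 J4.
J5: 0→18
J6: 18→30
J2: 30→39
J3: 39→47
J1: 47→52
J4: 52→55
Sum = 18+30+39+47+52+55 = 241.
EDD (increasing due date): J3 J1 J2 J4 J6 J5.
J3: 0→8
J1: 8→13
J2: 13→22
J4: 22→25
J6: 25→37
J5: 37→55
Sum = 8+13+22+25+37+55 = 160.
FIFO (arrival order): J1 J2 J3 J4 J5 J6.
J1: 0→5
J2: 5→14
J3: 14→22
J4: 22→25
J5: 25→43
J6: 43→55
Sum = 5+14+22+25+43+55 = 164.
SPT (increasing processing time): J4 J1 J3 J2 J6 J5.
J4: 0→3
J1: 3→8
J3: 8→16
J2: 16→25
J6: 25→37
J5: 37→55
Sum = 3+8+16+25+37+55 = 144.
LPT 241, EDD 160, FIFO 164, SPT 144 → minimum 144.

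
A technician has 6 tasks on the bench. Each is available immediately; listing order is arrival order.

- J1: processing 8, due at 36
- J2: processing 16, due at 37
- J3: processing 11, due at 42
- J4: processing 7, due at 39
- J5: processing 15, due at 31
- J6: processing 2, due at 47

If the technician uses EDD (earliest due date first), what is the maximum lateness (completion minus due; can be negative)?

15

EDD (increasing due date): J5 J1 J2 J4 J3 J6.
J5: 0→15, due 31, lateness -16
J1: 15→23, due 36, lateness -13
J2: 23→39, due 37, lateness 2
J4: 39→46, due 39, lateness 7
J3: 46→57, due 42, lateness 15
J6: 57→59, due 47, lateness 12
Maximum = 15.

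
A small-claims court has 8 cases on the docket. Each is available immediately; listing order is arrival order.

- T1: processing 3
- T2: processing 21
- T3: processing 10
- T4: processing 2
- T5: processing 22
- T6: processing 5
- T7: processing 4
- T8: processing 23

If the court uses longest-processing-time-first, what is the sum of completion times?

554

LPT (decreasing processing time): T8 T5 T2 T3 T6 T7 T1 T4.
T8: 0→23
T5: 23→45
T2: 45→66
T3: 66→76
T6: 76→81
T7: 81→85
T1: 85→88
T4: 88→90
Sum = 23+45+66+76+81+85+88+90 = 554.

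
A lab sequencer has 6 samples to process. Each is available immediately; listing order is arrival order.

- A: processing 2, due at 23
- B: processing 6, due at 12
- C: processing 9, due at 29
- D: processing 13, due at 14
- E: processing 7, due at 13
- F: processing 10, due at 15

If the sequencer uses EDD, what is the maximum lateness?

21

EDD (increasing due date): B E D F A C.
B: 0→6, due 12, lateness -6
E: 6→13, due 13, lateness 0
D: 13→26, due 14, lateness 12
F: 26→36, due 15, lateness 21
A: 36→38, due 23, lateness 15
C: 38→47, due 29, lateness 18
Maximum = 21.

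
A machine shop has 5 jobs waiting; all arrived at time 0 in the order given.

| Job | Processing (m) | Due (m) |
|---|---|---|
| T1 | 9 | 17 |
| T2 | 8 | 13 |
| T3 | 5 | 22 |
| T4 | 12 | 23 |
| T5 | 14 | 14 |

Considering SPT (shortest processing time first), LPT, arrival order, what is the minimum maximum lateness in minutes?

SPT (increasing processing time): T3 T2 T1 T4 T5.
T3: 0→5, due 22, lateness -17
T2: 5→13, due 13, lateness 0
T1: 13→22, due 17, lateness 5
T4: 22→34, due 23, lateness 11
T5: 34→48, due 14, lateness 34
Maximum = 34.
LPT (decreasing processing time): T5 T4 T1 T2 T3.
T5: 0→14, due 14, lateness 0
T4: 14→26, due 23, lateness 3
T1: 26→35, due 17, lateness 18
T2: 35→43, due 13, lateness 30
T3: 43→48, due 22, lateness 26
Maximum = 30.
FIFO (arrival order): T1 T2 T3 T4 T5.
T1: 0→9, due 17, lateness -8
T2: 9→17, due 13, lateness 4
T3: 17→22, due 22, lateness 0
T4: 22→34, due 23, lateness 11
T5: 34→48, due 14, lateness 34
Maximum = 34.
SPT 34, LPT 30, FIFO 34 → minimum 30.

30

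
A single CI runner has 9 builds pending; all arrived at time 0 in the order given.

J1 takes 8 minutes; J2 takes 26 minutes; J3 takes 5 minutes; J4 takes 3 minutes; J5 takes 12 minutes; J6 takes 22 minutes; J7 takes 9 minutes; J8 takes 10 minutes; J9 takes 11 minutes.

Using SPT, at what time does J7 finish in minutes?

25

SPT (increasing processing time): J4 J3 J1 J7 J8 J9 J5 J6 J2.
J4: 0→3
J3: 3→8
J1: 8→16
J7: 16→25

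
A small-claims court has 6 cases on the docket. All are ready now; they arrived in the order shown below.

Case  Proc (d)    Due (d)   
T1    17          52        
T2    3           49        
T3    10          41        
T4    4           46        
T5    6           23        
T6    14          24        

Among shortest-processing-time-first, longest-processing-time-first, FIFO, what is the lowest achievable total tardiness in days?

15

SPT (increasing processing time): T2 T4 T5 T3 T6 T1.
T2: 0→3, due 49, tardiness 0
T4: 3→7, due 46, tardiness 0
T5: 7→13, due 23, tardiness 0
T3: 13→23, due 41, tardiness 0
T6: 23→37, due 24, tardiness 13
T1: 37→54, due 52, tardiness 2
Sum = 0+0+0+0+13+2 = 15.
LPT (decreasing processing time): T1 T6 T3 T5 T4 T2.
T1: 0→17, due 52, tardiness 0
T6: 17→31, due 24, tardiness 7
T3: 31→41, due 41, tardiness 0
T5: 41→47, due 23, tardiness 24
T4: 47→51, due 46, tardiness 5
T2: 51→54, due 49, tardiness 5
Sum = 0+7+0+24+5+5 = 41.
FIFO (arrival order): T1 T2 T3 T4 T5 T6.
T1: 0→17, due 52, tardiness 0
T2: 17→20, due 49, tardiness 0
T3: 20→30, due 41, tardiness 0
T4: 30→34, due 46, tardiness 0
T5: 34→40, due 23, tardiness 17
T6: 40→54, due 24, tardiness 30
Sum = 0+0+0+0+17+30 = 47.
SPT 15, LPT 41, FIFO 47 → minimum 15.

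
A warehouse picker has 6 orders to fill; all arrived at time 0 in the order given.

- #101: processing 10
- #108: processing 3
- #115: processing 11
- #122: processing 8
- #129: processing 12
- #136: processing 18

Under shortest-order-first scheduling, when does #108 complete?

3

SPT (increasing processing time): #108 #122 #101 #115 #129 #136.
#108: 0→3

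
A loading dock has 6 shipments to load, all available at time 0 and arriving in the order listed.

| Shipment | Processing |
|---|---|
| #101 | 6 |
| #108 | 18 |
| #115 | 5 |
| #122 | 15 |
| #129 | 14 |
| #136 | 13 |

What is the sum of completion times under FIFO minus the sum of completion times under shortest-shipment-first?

30

FIFO (arrival order): #101 #108 #115 #122 #129 #136.
#101: 0→6
#108: 6→24
#115: 24→29
#122: 29→44
#129: 44→58
#136: 58→71
Sum = 6+24+29+44+58+71 = 232.
SPT (increasing processing time): #115 #101 #136 #129 #122 #108.
#115: 0→5
#101: 5→11
#136: 11→24
#129: 24→38
#122: 38→53
#108: 53→71
Sum = 5+11+24+38+53+71 = 202.
Difference = 232 − 202 = 30.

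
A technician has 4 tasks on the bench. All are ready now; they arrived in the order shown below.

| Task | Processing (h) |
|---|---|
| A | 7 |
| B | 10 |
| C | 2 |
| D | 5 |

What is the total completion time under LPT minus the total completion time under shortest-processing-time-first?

LPT (decreasing processing time): B A D C.
B: 0→10
A: 10→17
D: 17→22
C: 22→24
Sum = 10+17+22+24 = 73.
SPT (increasing processing time): C D A B.
C: 0→2
D: 2→7
A: 7→14
B: 14→24
Sum = 2+7+14+24 = 47.
Difference = 73 − 47 = 26.

26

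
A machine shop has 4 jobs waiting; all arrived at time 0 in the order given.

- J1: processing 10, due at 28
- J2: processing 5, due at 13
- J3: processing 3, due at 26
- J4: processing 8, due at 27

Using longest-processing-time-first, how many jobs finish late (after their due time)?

LPT (decreasing processing time): J1 J4 J2 J3.
J1: 0→10, due 28, tardiness 0
J4: 10→18, due 27, tardiness 0
J2: 18→23, due 13, tardiness 10
J3: 23→26, due 26, tardiness 0
Late jobs: 1.

1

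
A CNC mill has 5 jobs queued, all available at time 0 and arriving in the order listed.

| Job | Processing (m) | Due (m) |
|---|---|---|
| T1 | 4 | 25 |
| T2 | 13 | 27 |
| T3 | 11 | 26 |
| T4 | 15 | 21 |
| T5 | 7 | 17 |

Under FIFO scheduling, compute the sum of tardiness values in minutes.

57

FIFO (arrival order): T1 T2 T3 T4 T5.
T1: 0→4, due 25, tardiness 0
T2: 4→17, due 27, tardiness 0
T3: 17→28, due 26, tardiness 2
T4: 28→43, due 21, tardiness 22
T5: 43→50, due 17, tardiness 33
Sum = 0+0+2+22+33 = 57.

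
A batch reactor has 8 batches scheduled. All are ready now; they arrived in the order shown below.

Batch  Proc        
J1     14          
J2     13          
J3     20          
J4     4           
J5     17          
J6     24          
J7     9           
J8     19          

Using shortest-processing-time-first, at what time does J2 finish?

26

SPT (increasing processing time): J4 J7 J2 J1 J5 J8 J3 J6.
J4: 0→4
J7: 4→13
J2: 13→26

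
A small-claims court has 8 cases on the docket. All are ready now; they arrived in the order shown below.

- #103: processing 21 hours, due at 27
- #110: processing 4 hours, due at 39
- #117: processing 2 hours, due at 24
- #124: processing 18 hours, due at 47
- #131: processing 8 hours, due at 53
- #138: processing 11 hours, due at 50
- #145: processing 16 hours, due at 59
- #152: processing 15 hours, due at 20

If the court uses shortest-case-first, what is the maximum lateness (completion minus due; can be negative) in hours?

68

SPT (increasing processing time): #117 #110 #131 #138 #152 #145 #124 #103.
#117: 0→2, due 24, lateness -22
#110: 2→6, due 39, lateness -33
#131: 6→14, due 53, lateness -39
#138: 14→25, due 50, lateness -25
#152: 25→40, due 20, lateness 20
#145: 40→56, due 59, lateness -3
#124: 56→74, due 47, lateness 27
#103: 74→95, due 27, lateness 68
Maximum = 68.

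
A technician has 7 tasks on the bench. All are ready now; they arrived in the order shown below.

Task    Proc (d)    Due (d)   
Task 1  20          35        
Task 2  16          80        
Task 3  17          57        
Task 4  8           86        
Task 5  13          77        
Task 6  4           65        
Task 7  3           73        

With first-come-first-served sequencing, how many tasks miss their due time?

2

FIFO (arrival order): Task 1 Task 2 Task 3 Task 4 Task 5 Task 6 Task 7.
Task 1: 0→20, due 35, tardiness 0
Task 2: 20→36, due 80, tardiness 0
Task 3: 36→53, due 57, tardiness 0
Task 4: 53→61, due 86, tardiness 0
Task 5: 61→74, due 77, tardiness 0
Task 6: 74→78, due 65, tardiness 13
Task 7: 78→81, due 73, tardiness 8
Late tasks: 2.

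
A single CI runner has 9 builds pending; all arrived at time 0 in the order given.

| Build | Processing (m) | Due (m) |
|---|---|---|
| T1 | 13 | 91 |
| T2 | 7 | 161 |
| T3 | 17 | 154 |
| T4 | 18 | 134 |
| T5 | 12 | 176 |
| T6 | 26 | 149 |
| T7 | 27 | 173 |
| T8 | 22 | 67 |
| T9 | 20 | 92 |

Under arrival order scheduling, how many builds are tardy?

FIFO (arrival order): T1 T2 T3 T4 T5 T6 T7 T8 T9.
T1: 0→13, due 91, tardiness 0
T2: 13→20, due 161, tardiness 0
T3: 20→37, due 154, tardiness 0
T4: 37→55, due 134, tardiness 0
T5: 55→67, due 176, tardiness 0
T6: 67→93, due 149, tardiness 0
T7: 93→120, due 173, tardiness 0
T8: 120→142, due 67, tardiness 75
T9: 142→162, due 92, tardiness 70
Late builds: 2.

2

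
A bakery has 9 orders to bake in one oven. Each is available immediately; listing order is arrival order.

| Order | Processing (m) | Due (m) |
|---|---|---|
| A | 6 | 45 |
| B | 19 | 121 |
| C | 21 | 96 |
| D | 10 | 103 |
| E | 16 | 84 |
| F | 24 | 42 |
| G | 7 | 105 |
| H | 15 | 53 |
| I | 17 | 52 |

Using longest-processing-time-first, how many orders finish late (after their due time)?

LPT (decreasing processing time): F C B I E H D G A.
F: 0→24, due 42, tardiness 0
C: 24→45, due 96, tardiness 0
B: 45→64, due 121, tardiness 0
I: 64→81, due 52, tardiness 29
E: 81→97, due 84, tardiness 13
H: 97→112, due 53, tardiness 59
D: 112→122, due 103, tardiness 19
G: 122→129, due 105, tardiness 24
A: 129→135, due 45, tardiness 90
Late orders: 6.

6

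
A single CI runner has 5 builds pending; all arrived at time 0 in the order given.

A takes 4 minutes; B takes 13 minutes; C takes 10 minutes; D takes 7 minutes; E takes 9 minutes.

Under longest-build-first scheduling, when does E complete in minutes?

LPT (decreasing processing time): B C E D A.
B: 0→13
C: 13→23
E: 23→32

32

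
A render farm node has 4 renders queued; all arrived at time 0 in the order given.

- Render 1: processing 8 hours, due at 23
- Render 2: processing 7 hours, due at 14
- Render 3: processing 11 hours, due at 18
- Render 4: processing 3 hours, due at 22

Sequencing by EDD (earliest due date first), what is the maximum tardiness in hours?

6

EDD (increasing due date): Render 2 Render 3 Render 4 Render 1.
Render 2: 0→7, due 14, tardiness 0
Render 3: 7→18, due 18, tardiness 0
Render 4: 18→21, due 22, tardiness 0
Render 1: 21→29, due 23, tardiness 6
Maximum = 6.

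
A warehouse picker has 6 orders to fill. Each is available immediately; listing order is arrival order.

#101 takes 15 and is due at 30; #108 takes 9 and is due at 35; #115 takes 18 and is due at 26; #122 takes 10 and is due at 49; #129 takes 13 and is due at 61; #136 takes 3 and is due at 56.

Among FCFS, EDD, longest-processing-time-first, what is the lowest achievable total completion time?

FIFO (arrival order): #101 #108 #115 #122 #129 #136.
#101: 0→15
#108: 15→24
#115: 24→42
#122: 42→52
#129: 52→65
#136: 65→68
Sum = 15+24+42+52+65+68 = 266.
EDD (increasing due date): #115 #101 #108 #122 #136 #129.
#115: 0→18
#101: 18→33
#108: 33→42
#122: 42→52
#136: 52→55
#129: 55→68
Sum = 18+33+42+52+55+68 = 268.
LPT (decreasing processing time): #115 #101 #129 #122 #108 #136.
#115: 0→18
#101: 18→33
#129: 33→46
#122: 46→56
#108: 56→65
#136: 65→68
Sum = 18+33+46+56+65+68 = 286.
FIFO 266, EDD 268, LPT 286 → minimum 266.

266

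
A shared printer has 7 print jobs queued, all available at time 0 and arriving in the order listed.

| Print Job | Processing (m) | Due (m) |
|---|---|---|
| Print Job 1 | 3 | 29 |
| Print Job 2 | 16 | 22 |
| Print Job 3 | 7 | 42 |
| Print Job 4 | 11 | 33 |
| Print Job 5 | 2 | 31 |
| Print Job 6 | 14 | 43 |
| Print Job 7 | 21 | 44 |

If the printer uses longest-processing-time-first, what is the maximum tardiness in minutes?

43

LPT (decreasing processing time): Print Job 7 Print Job 2 Print Job 6 Print Job 4 Print Job 3 Print Job 1 Print Job 5.
Print Job 7: 0→21, due 44, tardiness 0
Print Job 2: 21→37, due 22, tardiness 15
Print Job 6: 37→51, due 43, tardiness 8
Print Job 4: 51→62, due 33, tardiness 29
Print Job 3: 62→69, due 42, tardiness 27
Print Job 1: 69→72, due 29, tardiness 43
Print Job 5: 72→74, due 31, tardiness 43
Maximum = 43.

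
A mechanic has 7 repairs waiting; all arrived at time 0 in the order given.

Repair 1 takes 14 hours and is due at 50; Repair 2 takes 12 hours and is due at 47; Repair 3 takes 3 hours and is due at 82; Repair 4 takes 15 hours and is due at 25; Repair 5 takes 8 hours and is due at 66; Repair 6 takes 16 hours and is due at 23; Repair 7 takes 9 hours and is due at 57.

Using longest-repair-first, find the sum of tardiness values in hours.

33

LPT (decreasing processing time): Repair 6 Repair 4 Repair 1 Repair 2 Repair 7 Repair 5 Repair 3.
Repair 6: 0→16, due 23, tardiness 0
Repair 4: 16→31, due 25, tardiness 6
Repair 1: 31→45, due 50, tardiness 0
Repair 2: 45→57, due 47, tardiness 10
Repair 7: 57→66, due 57, tardiness 9
Repair 5: 66→74, due 66, tardiness 8
Repair 3: 74→77, due 82, tardiness 0
Sum = 0+6+0+10+9+8+0 = 33.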